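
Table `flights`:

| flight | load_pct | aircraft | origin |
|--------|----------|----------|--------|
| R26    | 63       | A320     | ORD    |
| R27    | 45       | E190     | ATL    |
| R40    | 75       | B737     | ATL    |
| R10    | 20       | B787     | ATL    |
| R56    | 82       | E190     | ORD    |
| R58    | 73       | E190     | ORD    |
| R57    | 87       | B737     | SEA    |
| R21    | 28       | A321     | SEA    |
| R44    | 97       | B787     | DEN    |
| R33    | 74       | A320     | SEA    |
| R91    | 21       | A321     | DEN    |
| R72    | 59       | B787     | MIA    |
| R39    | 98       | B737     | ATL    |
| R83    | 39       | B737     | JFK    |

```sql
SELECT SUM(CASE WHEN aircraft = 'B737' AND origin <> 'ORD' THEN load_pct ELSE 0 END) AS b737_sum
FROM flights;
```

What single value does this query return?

299

flight=R26: ✗
flight=R27: ✗
flight=R40: ✓ → 75
flight=R10: ✗
flight=R56: ✗
flight=R58: ✗
flight=R57: ✓ → 87
flight=R21: ✗
flight=R44: ✗
flight=R33: ✗
flight=R91: ✗
flight=R72: ✗
flight=R39: ✓ → 98
flight=R83: ✓ → 39
b737_sum = 75 + 87 + 98 + 39 = 299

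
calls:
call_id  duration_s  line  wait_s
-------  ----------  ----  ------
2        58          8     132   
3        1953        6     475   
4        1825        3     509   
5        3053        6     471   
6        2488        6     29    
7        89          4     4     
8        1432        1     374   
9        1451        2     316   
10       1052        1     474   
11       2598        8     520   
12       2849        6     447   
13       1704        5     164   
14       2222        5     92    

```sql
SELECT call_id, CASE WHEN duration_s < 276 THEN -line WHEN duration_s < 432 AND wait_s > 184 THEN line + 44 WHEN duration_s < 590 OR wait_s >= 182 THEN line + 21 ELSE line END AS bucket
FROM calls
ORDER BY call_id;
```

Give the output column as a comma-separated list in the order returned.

call_id=2: duration_s < 276 → -8
call_id=3: duration_s < 590 OR wait_s >= 182 → 27
call_id=4: duration_s < 590 OR wait_s >= 182 → 24
call_id=5: duration_s < 590 OR wait_s >= 182 → 27
call_id=6: ELSE → 6
call_id=7: duration_s < 276 → -4
call_id=8: duration_s < 590 OR wait_s >= 182 → 22
call_id=9: duration_s < 590 OR wait_s >= 182 → 23
call_id=10: duration_s < 590 OR wait_s >= 182 → 22
call_id=11: duration_s < 590 OR wait_s >= 182 → 29
call_id=12: duration_s < 590 OR wait_s >= 182 → 27
call_id=13: ELSE → 5
call_id=14: ELSE → 5

-8, 27, 24, 27, 6, -4, 22, 23, 22, 29, 27, 5, 5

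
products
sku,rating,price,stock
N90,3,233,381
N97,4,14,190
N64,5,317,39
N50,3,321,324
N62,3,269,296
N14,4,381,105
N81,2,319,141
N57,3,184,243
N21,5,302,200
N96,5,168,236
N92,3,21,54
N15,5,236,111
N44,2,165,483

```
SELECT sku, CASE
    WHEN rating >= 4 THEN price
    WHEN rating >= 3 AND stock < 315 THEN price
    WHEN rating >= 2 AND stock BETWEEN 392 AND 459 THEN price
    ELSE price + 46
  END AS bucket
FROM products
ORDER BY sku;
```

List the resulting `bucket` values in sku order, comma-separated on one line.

381, 236, 302, 211, 367, 184, 269, 317, 365, 279, 21, 168, 14

sku=N14: rating >= 4 → 381
sku=N15: rating >= 4 → 236
sku=N21: rating >= 4 → 302
sku=N44: ELSE → 211
sku=N50: ELSE → 367
sku=N57: rating >= 3 AND stock < 315 → 184
sku=N62: rating >= 3 AND stock < 315 → 269
sku=N64: rating >= 4 → 317
sku=N81: ELSE → 365
sku=N90: ELSE → 279
sku=N92: rating >= 3 AND stock < 315 → 21
sku=N96: rating >= 4 → 168
sku=N97: rating >= 4 → 14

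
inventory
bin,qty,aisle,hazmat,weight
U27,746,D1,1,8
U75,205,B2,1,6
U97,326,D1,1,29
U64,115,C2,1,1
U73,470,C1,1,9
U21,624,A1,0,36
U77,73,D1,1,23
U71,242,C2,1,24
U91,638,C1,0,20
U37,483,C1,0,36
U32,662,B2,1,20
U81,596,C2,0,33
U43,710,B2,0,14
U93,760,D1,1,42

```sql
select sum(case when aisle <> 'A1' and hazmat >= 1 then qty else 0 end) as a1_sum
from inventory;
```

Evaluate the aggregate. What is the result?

bin=U27: ✓ → 746
bin=U75: ✓ → 205
bin=U97: ✓ → 326
bin=U64: ✓ → 115
bin=U73: ✓ → 470
bin=U21: ✗
bin=U77: ✓ → 73
bin=U71: ✓ → 242
bin=U91: ✗
bin=U37: ✗
bin=U32: ✓ → 662
bin=U81: ✗
bin=U43: ✗
bin=U93: ✓ → 760
a1_sum = 746 + 205 + 326 + 115 + 470 + 73 + 242 + 662 + 760 = 3599

3599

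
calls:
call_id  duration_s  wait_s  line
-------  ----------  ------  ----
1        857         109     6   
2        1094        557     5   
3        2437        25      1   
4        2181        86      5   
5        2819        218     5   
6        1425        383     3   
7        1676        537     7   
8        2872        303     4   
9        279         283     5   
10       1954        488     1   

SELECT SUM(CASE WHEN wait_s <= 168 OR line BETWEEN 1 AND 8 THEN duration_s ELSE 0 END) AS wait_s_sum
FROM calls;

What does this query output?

17594

call_id=1: ✓ → 857
call_id=2: ✓ → 1094
call_id=3: ✓ → 2437
call_id=4: ✓ → 2181
call_id=5: ✓ → 2819
call_id=6: ✓ → 1425
call_id=7: ✓ → 1676
call_id=8: ✓ → 2872
call_id=9: ✓ → 279
call_id=10: ✓ → 1954
wait_s_sum = 857 + 1094 + 2437 + 2181 + 2819 + 1425 + 1676 + 2872 + 279 + 1954 = 17594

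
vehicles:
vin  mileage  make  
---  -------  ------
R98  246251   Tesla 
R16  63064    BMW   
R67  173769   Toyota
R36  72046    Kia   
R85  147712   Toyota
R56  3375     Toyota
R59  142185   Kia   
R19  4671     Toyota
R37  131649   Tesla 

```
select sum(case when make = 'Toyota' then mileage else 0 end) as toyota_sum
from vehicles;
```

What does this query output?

vin=R98: ✗
vin=R16: ✗
vin=R67: ✓ → 173769
vin=R36: ✗
vin=R85: ✓ → 147712
vin=R56: ✓ → 3375
vin=R59: ✗
vin=R19: ✓ → 4671
vin=R37: ✗
toyota_sum = 173769 + 147712 + 3375 + 4671 = 329527

329527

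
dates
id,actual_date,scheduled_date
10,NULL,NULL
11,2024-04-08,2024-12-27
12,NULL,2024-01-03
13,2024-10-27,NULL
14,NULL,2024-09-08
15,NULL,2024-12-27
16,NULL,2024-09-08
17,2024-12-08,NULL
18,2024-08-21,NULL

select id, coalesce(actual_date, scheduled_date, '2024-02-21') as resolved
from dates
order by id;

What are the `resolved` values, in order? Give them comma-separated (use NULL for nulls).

2024-02-21, 2024-04-08, 2024-01-03, 2024-10-27, 2024-09-08, 2024-12-27, 2024-09-08, 2024-12-08, 2024-08-21

id=10: actual_date=NULL, scheduled_date=NULL, → literal 2024-02-21 → 2024-02-21
id=11: actual_date=2024-04-08 → 2024-04-08
id=12: actual_date=NULL, scheduled_date=2024-01-03 → 2024-01-03
id=13: actual_date=2024-10-27 → 2024-10-27
id=14: actual_date=NULL, scheduled_date=2024-09-08 → 2024-09-08
id=15: actual_date=NULL, scheduled_date=2024-12-27 → 2024-12-27
id=16: actual_date=NULL, scheduled_date=2024-09-08 → 2024-09-08
id=17: actual_date=2024-12-08 → 2024-12-08
id=18: actual_date=2024-08-21 → 2024-08-21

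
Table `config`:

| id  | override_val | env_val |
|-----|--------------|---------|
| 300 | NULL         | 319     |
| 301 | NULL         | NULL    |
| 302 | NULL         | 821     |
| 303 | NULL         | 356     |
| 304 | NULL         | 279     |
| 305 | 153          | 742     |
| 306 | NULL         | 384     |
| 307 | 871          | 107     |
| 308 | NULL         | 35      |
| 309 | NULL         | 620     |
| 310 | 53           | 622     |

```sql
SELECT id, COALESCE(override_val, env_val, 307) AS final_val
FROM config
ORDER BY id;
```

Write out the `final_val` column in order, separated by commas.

id=300: override_val=NULL, env_val=319 → 319
id=301: override_val=NULL, env_val=NULL, → literal 307 → 307
id=302: override_val=NULL, env_val=821 → 821
id=303: override_val=NULL, env_val=356 → 356
id=304: override_val=NULL, env_val=279 → 279
id=305: override_val=153 → 153
id=306: override_val=NULL, env_val=384 → 384
id=307: override_val=871 → 871
id=308: override_val=NULL, env_val=35 → 35
id=309: override_val=NULL, env_val=620 → 620
id=310: override_val=53 → 53

319, 307, 821, 356, 279, 153, 384, 871, 35, 620, 53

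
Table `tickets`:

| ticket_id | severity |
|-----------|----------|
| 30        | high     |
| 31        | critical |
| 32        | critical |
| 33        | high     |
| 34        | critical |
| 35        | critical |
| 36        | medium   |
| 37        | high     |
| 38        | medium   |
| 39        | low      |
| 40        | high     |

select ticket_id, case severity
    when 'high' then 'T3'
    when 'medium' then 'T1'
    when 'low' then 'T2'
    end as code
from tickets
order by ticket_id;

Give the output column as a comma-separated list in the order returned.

T3, NULL, NULL, T3, NULL, NULL, T1, T3, T1, T2, T3

ticket_id=30: severity='high' → T3
ticket_id=31: (no match → NULL) → NULL
ticket_id=32: (no match → NULL) → NULL
ticket_id=33: severity='high' → T3
ticket_id=34: (no match → NULL) → NULL
ticket_id=35: (no match → NULL) → NULL
ticket_id=36: severity='medium' → T1
ticket_id=37: severity='high' → T3
ticket_id=38: severity='medium' → T1
ticket_id=39: severity='low' → T2
ticket_id=40: severity='high' → T3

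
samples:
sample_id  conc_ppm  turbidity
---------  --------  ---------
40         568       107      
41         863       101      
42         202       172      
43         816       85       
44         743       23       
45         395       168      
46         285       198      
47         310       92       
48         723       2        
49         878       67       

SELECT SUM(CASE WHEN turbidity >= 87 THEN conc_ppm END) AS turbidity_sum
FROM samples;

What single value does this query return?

sample_id=40: ✓ → 568
sample_id=41: ✓ → 863
sample_id=42: ✓ → 202
sample_id=43: ✗
sample_id=44: ✗
sample_id=45: ✓ → 395
sample_id=46: ✓ → 285
sample_id=47: ✓ → 310
sample_id=48: ✗
sample_id=49: ✗
turbidity_sum = 568 + 863 + 202 + 395 + 285 + 310 = 2623

2623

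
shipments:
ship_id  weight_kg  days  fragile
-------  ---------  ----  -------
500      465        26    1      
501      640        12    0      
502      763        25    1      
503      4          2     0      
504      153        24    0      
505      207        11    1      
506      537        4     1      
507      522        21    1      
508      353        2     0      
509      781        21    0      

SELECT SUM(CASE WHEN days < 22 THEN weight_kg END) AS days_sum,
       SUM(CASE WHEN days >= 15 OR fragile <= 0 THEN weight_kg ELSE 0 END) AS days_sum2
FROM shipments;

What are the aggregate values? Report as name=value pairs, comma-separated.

[days_sum: days < 22]
ship_id=500: ✗
ship_id=501: ✓ → 640
ship_id=502: ✗
ship_id=503: ✓ → 4
ship_id=504: ✗
ship_id=505: ✓ → 207
ship_id=506: ✓ → 537
ship_id=507: ✓ → 522
ship_id=508: ✓ → 353
ship_id=509: ✓ → 781
days_sum = 640 + 4 + 207 + 537 + 522 + 353 + 781 = 3044
—
[days_sum2: days >= 15 OR fragile <= 0]
ship_id=500: ✓ → 465
ship_id=501: ✓ → 640
ship_id=502: ✓ → 763
ship_id=503: ✓ → 4
ship_id=504: ✓ → 153
ship_id=505: ✗
ship_id=506: ✗
ship_id=507: ✓ → 522
ship_id=508: ✓ → 353
ship_id=509: ✓ → 781
days_sum2 = 465 + 640 + 763 + 4 + 153 + 522 + 353 + 781 = 3681

days_sum=3044, days_sum2=3681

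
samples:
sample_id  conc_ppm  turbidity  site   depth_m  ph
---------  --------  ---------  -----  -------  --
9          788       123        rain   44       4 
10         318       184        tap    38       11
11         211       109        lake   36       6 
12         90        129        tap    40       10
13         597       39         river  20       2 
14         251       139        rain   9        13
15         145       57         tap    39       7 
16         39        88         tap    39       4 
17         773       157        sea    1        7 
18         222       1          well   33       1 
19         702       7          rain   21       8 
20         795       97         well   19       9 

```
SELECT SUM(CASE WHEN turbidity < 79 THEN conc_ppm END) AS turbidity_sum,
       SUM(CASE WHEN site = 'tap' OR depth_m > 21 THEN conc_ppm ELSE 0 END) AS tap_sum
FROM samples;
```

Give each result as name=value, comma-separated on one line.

turbidity_sum=1666, tap_sum=1813

[turbidity_sum: turbidity < 79]
sample_id=9: ✗
sample_id=10: ✗
sample_id=11: ✗
sample_id=12: ✗
sample_id=13: ✓ → 597
sample_id=14: ✗
sample_id=15: ✓ → 145
sample_id=16: ✗
sample_id=17: ✗
sample_id=18: ✓ → 222
sample_id=19: ✓ → 702
sample_id=20: ✗
turbidity_sum = 597 + 145 + 222 + 702 = 1666
—
[tap_sum: site = 'tap' OR depth_m > 21]
sample_id=9: ✓ → 788
sample_id=10: ✓ → 318
sample_id=11: ✓ → 211
sample_id=12: ✓ → 90
sample_id=13: ✗
sample_id=14: ✗
sample_id=15: ✓ → 145
sample_id=16: ✓ → 39
sample_id=17: ✗
sample_id=18: ✓ → 222
sample_id=19: ✗
sample_id=20: ✗
tap_sum = 788 + 318 + 211 + 90 + 145 + 39 + 222 = 1813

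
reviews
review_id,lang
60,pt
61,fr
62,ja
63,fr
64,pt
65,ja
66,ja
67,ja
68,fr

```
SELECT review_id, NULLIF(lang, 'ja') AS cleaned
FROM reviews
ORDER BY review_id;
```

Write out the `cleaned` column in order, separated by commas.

review_id=60: lang=pt vs ja: differ → pt
review_id=61: lang=fr vs ja: differ → fr
review_id=62: lang=ja vs ja: equal → NULL
review_id=63: lang=fr vs ja: differ → fr
review_id=64: lang=pt vs ja: differ → pt
review_id=65: lang=ja vs ja: equal → NULL
review_id=66: lang=ja vs ja: equal → NULL
review_id=67: lang=ja vs ja: equal → NULL
review_id=68: lang=fr vs ja: differ → fr

pt, fr, NULL, fr, pt, NULL, NULL, NULL, fr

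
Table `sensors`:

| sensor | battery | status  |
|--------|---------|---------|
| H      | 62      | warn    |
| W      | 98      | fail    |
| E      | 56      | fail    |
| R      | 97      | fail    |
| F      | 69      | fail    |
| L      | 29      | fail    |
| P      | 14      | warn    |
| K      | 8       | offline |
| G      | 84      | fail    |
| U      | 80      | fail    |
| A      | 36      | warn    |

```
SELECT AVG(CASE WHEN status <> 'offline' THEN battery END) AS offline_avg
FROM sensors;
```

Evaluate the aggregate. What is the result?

sensor=H: ✓ → 62
sensor=W: ✓ → 98
sensor=E: ✓ → 56
sensor=R: ✓ → 97
sensor=F: ✓ → 69
sensor=L: ✓ → 29
sensor=P: ✓ → 14
sensor=K: ✗
sensor=G: ✓ → 84
sensor=U: ✓ → 80
sensor=A: ✓ → 36
offline_avg = (62 + 98 + 56 + 97 + 69 + 29 + 14 + 84 + 80 + 36) / 10 = 62.5

62.5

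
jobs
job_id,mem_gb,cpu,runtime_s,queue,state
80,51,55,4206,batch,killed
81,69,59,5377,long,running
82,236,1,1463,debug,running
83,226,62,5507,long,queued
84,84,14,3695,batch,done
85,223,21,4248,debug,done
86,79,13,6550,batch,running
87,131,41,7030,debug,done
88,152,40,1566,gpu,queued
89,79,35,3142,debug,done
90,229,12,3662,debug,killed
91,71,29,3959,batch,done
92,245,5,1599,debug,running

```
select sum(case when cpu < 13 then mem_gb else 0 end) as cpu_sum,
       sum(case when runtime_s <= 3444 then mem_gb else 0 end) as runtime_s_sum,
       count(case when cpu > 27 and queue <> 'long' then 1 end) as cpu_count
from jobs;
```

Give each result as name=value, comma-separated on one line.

[cpu_sum: cpu < 13]
job_id=80: ✗
job_id=81: ✗
job_id=82: ✓ → 236
job_id=83: ✗
job_id=84: ✗
job_id=85: ✗
job_id=86: ✗
job_id=87: ✗
job_id=88: ✗
job_id=89: ✗
job_id=90: ✓ → 229
job_id=91: ✗
job_id=92: ✓ → 245
cpu_sum = 236 + 229 + 245 = 710
—
[runtime_s_sum: runtime_s <= 3444]
job_id=80: ✗
job_id=81: ✗
job_id=82: ✓ → 236
job_id=83: ✗
job_id=84: ✗
job_id=85: ✗
job_id=86: ✗
job_id=87: ✗
job_id=88: ✓ → 152
job_id=89: ✓ → 79
job_id=90: ✗
job_id=91: ✗
job_id=92: ✓ → 245
runtime_s_sum = 236 + 152 + 79 + 245 = 712
—
[cpu_count: cpu > 27 and queue <> 'long']
job_id=80: ✓ → 1
job_id=81: ✗
job_id=82: ✗
job_id=83: ✗
job_id=84: ✗
job_id=85: ✗
job_id=86: ✗
job_id=87: ✓ → 1
job_id=88: ✓ → 1
job_id=89: ✓ → 1
job_id=90: ✗
job_id=91: ✓ → 1
job_id=92: ✗
cpu_count = COUNT(1, 1, 1, 1, 1) = 5

cpu_sum=710, runtime_s_sum=712, cpu_count=5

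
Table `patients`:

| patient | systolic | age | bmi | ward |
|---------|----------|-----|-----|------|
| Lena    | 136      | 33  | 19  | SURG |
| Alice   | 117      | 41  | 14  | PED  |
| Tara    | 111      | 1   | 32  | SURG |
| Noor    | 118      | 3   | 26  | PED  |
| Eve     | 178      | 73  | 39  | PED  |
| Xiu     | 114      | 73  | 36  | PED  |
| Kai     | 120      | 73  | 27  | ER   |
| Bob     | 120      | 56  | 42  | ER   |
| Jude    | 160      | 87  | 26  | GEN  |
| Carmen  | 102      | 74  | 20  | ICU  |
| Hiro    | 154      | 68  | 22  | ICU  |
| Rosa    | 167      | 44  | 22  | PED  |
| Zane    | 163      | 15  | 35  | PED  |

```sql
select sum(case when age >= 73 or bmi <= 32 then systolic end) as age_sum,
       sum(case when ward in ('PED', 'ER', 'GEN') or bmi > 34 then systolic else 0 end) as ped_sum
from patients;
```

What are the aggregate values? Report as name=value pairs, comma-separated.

[age_sum: age >= 73 or bmi <= 32]
patient=Lena: ✓ → 136
patient=Alice: ✓ → 117
patient=Tara: ✓ → 111
patient=Noor: ✓ → 118
patient=Eve: ✓ → 178
patient=Xiu: ✓ → 114
patient=Kai: ✓ → 120
patient=Bob: ✗
patient=Jude: ✓ → 160
patient=Carmen: ✓ → 102
patient=Hiro: ✓ → 154
patient=Rosa: ✓ → 167
patient=Zane: ✗
age_sum = 136 + 117 + 111 + 118 + 178 + 114 + 120 + 160 + 102 + 154 + 167 = 1477
—
[ped_sum: ward in ('PED', 'ER', 'GEN') or bmi > 34]
patient=Lena: ✗
patient=Alice: ✓ → 117
patient=Tara: ✗
patient=Noor: ✓ → 118
patient=Eve: ✓ → 178
patient=Xiu: ✓ → 114
patient=Kai: ✓ → 120
patient=Bob: ✓ → 120
patient=Jude: ✓ → 160
patient=Carmen: ✗
patient=Hiro: ✗
patient=Rosa: ✓ → 167
patient=Zane: ✓ → 163
ped_sum = 117 + 118 + 178 + 114 + 120 + 120 + 160 + 167 + 163 = 1257

age_sum=1477, ped_sum=1257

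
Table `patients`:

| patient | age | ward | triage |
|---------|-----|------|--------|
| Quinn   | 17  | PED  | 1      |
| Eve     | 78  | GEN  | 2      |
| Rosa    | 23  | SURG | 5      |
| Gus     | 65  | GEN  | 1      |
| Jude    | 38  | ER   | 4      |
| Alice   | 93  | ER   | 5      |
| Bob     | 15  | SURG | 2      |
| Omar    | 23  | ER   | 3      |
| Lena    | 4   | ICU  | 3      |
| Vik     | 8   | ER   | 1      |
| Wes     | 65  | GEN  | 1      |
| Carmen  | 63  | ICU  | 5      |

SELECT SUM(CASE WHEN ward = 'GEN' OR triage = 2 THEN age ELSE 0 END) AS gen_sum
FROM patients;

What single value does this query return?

patient=Quinn: ✗
patient=Eve: ✓ → 78
patient=Rosa: ✗
patient=Gus: ✓ → 65
patient=Jude: ✗
patient=Alice: ✗
patient=Bob: ✓ → 15
patient=Omar: ✗
patient=Lena: ✗
patient=Vik: ✗
patient=Wes: ✓ → 65
patient=Carmen: ✗
gen_sum = 78 + 65 + 15 + 65 = 223

223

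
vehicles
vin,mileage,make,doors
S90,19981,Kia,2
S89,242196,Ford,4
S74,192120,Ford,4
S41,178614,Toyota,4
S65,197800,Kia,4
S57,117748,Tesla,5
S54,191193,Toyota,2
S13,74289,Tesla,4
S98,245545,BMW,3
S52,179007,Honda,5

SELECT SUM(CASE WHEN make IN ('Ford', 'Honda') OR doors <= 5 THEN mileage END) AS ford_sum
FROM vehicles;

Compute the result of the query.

vin=S90: ✓ → 19981
vin=S89: ✓ → 242196
vin=S74: ✓ → 192120
vin=S41: ✓ → 178614
vin=S65: ✓ → 197800
vin=S57: ✓ → 117748
vin=S54: ✓ → 191193
vin=S13: ✓ → 74289
vin=S98: ✓ → 245545
vin=S52: ✓ → 179007
ford_sum = 19981 + 242196 + 192120 + 178614 + 197800 + 117748 + 191193 + 74289 + 245545 + 179007 = 1638493

1638493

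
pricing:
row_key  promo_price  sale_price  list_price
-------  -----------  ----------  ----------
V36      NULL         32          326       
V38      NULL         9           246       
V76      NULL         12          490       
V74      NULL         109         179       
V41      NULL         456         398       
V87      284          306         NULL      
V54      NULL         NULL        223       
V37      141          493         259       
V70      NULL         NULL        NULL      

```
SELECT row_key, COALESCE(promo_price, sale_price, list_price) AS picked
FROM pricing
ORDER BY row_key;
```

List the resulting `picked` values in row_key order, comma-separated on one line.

row_key=V36: promo_price=NULL, sale_price=32 → 32
row_key=V37: promo_price=141 → 141
row_key=V38: promo_price=NULL, sale_price=9 → 9
row_key=V41: promo_price=NULL, sale_price=456 → 456
row_key=V54: promo_price=NULL, sale_price=NULL, list_price=223 → 223
row_key=V70: promo_price=NULL, sale_price=NULL, list_price=NULL (all NULL) → NULL
row_key=V74: promo_price=NULL, sale_price=109 → 109
row_key=V76: promo_price=NULL, sale_price=12 → 12
row_key=V87: promo_price=284 → 284

32, 141, 9, 456, 223, NULL, 109, 12, 284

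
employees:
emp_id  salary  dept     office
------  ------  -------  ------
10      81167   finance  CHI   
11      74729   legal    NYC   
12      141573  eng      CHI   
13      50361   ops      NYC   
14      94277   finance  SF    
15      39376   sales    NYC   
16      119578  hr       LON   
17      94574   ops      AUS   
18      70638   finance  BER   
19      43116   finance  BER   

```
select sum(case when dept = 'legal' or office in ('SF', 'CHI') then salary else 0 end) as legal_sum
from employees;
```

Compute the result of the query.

emp_id=10: ✓ → 81167
emp_id=11: ✓ → 74729
emp_id=12: ✓ → 141573
emp_id=13: ✗
emp_id=14: ✓ → 94277
emp_id=15: ✗
emp_id=16: ✗
emp_id=17: ✗
emp_id=18: ✗
emp_id=19: ✗
legal_sum = 81167 + 74729 + 141573 + 94277 = 391746

391746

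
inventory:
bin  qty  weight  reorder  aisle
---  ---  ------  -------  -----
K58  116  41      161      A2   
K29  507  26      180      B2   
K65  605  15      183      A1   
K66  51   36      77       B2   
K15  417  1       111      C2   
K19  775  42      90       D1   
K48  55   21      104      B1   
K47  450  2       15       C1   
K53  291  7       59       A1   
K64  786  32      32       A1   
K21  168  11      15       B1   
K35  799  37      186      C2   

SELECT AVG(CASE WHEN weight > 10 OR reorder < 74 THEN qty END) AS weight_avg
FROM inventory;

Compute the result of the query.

418.4545454545

bin=K58: ✓ → 116
bin=K29: ✓ → 507
bin=K65: ✓ → 605
bin=K66: ✓ → 51
bin=K15: ✗
bin=K19: ✓ → 775
bin=K48: ✓ → 55
bin=K47: ✓ → 450
bin=K53: ✓ → 291
bin=K64: ✓ → 786
bin=K21: ✓ → 168
bin=K35: ✓ → 799
weight_avg = (116 + 507 + 605 + 51 + 775 + 55 + 450 + 291 + 786 + 168 + 799) / 11 = 418.4545454545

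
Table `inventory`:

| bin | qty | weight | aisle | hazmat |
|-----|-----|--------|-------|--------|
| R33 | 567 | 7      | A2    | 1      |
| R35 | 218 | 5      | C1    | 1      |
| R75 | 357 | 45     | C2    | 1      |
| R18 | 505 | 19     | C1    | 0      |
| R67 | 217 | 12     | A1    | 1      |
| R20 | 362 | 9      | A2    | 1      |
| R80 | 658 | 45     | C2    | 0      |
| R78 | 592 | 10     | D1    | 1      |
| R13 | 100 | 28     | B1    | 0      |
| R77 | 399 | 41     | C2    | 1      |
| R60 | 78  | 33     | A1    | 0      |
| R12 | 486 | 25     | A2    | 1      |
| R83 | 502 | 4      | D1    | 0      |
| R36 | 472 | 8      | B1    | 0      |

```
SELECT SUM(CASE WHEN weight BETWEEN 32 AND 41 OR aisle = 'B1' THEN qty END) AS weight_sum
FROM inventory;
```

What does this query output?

1049

bin=R33: ✗
bin=R35: ✗
bin=R75: ✗
bin=R18: ✗
bin=R67: ✗
bin=R20: ✗
bin=R80: ✗
bin=R78: ✗
bin=R13: ✓ → 100
bin=R77: ✓ → 399
bin=R60: ✓ → 78
bin=R12: ✗
bin=R83: ✗
bin=R36: ✓ → 472
weight_sum = 100 + 399 + 78 + 472 = 1049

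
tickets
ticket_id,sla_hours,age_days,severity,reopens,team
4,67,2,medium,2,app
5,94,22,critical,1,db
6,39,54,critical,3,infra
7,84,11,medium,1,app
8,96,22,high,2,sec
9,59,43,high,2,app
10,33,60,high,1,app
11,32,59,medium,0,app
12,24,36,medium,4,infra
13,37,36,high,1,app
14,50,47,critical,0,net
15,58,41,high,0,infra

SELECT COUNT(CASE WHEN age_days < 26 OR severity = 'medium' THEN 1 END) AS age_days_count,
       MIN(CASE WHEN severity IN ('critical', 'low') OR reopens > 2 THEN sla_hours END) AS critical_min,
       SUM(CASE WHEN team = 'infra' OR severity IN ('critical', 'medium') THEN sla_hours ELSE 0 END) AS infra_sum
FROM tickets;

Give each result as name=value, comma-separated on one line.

[age_days_count: age_days < 26 OR severity = 'medium']
ticket_id=4: ✓ → 1
ticket_id=5: ✓ → 1
ticket_id=6: ✗
ticket_id=7: ✓ → 1
ticket_id=8: ✓ → 1
ticket_id=9: ✗
ticket_id=10: ✗
ticket_id=11: ✓ → 1
ticket_id=12: ✓ → 1
ticket_id=13: ✗
ticket_id=14: ✗
ticket_id=15: ✗
age_days_count = COUNT(1, 1, 1, 1, 1, 1) = 6
—
[critical_min: severity IN ('critical', 'low') OR reopens > 2]
ticket_id=4: ✗
ticket_id=5: ✓ → 94
ticket_id=6: ✓ → 39
ticket_id=7: ✗
ticket_id=8: ✗
ticket_id=9: ✗
ticket_id=10: ✗
ticket_id=11: ✗
ticket_id=12: ✓ → 24
ticket_id=13: ✗
ticket_id=14: ✓ → 50
ticket_id=15: ✗
critical_min = MIN(94, 39, 24, 50) = 24
—
[infra_sum: team = 'infra' OR severity IN ('critical', 'medium')]
ticket_id=4: ✓ → 67
ticket_id=5: ✓ → 94
ticket_id=6: ✓ → 39
ticket_id=7: ✓ → 84
ticket_id=8: ✗
ticket_id=9: ✗
ticket_id=10: ✗
ticket_id=11: ✓ → 32
ticket_id=12: ✓ → 24
ticket_id=13: ✗
ticket_id=14: ✓ → 50
ticket_id=15: ✓ → 58
infra_sum = 67 + 94 + 39 + 84 + 32 + 24 + 50 + 58 = 448

age_days_count=6, critical_min=24, infra_sum=448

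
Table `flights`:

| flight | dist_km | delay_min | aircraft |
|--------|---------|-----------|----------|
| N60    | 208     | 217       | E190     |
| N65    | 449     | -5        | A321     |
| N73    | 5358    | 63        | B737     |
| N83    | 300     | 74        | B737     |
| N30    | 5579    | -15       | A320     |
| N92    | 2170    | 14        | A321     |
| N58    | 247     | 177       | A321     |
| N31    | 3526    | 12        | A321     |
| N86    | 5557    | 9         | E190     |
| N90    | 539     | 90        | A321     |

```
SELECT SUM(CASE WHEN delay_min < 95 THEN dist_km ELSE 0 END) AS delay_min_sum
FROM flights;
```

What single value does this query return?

23478

flight=N60: ✗
flight=N65: ✓ → 449
flight=N73: ✓ → 5358
flight=N83: ✓ → 300
flight=N30: ✓ → 5579
flight=N92: ✓ → 2170
flight=N58: ✗
flight=N31: ✓ → 3526
flight=N86: ✓ → 5557
flight=N90: ✓ → 539
delay_min_sum = 449 + 5358 + 300 + 5579 + 2170 + 3526 + 5557 + 539 = 23478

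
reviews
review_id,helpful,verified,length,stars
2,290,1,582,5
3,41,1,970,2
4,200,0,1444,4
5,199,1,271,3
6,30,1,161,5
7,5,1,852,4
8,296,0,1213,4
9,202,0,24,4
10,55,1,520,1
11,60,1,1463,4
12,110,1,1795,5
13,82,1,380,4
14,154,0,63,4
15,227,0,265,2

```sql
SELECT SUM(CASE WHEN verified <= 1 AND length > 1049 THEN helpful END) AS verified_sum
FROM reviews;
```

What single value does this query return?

666

review_id=2: ✗
review_id=3: ✗
review_id=4: ✓ → 200
review_id=5: ✗
review_id=6: ✗
review_id=7: ✗
review_id=8: ✓ → 296
review_id=9: ✗
review_id=10: ✗
review_id=11: ✓ → 60
review_id=12: ✓ → 110
review_id=13: ✗
review_id=14: ✗
review_id=15: ✗
verified_sum = 200 + 296 + 60 + 110 = 666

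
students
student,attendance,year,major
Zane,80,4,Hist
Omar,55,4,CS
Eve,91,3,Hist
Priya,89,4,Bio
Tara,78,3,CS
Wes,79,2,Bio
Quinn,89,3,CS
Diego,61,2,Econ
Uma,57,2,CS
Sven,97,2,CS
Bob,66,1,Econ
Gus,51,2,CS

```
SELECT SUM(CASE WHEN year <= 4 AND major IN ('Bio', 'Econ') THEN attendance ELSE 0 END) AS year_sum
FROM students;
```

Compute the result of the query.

student=Zane: ✗
student=Omar: ✗
student=Eve: ✗
student=Priya: ✓ → 89
student=Tara: ✗
student=Wes: ✓ → 79
student=Quinn: ✗
student=Diego: ✓ → 61
student=Uma: ✗
student=Sven: ✗
student=Bob: ✓ → 66
student=Gus: ✗
year_sum = 89 + 79 + 61 + 66 = 295

295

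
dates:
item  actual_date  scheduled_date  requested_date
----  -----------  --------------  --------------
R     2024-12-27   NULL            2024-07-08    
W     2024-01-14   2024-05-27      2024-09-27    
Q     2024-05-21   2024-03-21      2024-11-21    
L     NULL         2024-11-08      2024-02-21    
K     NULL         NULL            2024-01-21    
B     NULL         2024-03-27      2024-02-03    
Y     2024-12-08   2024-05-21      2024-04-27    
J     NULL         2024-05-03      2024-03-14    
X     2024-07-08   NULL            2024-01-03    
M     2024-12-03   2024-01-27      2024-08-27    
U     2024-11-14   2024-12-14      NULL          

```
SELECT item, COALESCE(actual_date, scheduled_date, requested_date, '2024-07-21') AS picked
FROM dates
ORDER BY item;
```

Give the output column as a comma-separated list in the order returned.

item=B: actual_date=NULL, scheduled_date=2024-03-27 → 2024-03-27
item=J: actual_date=NULL, scheduled_date=2024-05-03 → 2024-05-03
item=K: actual_date=NULL, scheduled_date=NULL, requested_date=2024-01-21 → 2024-01-21
item=L: actual_date=NULL, scheduled_date=2024-11-08 → 2024-11-08
item=M: actual_date=2024-12-03 → 2024-12-03
item=Q: actual_date=2024-05-21 → 2024-05-21
item=R: actual_date=2024-12-27 → 2024-12-27
item=U: actual_date=2024-11-14 → 2024-11-14
item=W: actual_date=2024-01-14 → 2024-01-14
item=X: actual_date=2024-07-08 → 2024-07-08
item=Y: actual_date=2024-12-08 → 2024-12-08

2024-03-27, 2024-05-03, 2024-01-21, 2024-11-08, 2024-12-03, 2024-05-21, 2024-12-27, 2024-11-14, 2024-01-14, 2024-07-08, 2024-12-08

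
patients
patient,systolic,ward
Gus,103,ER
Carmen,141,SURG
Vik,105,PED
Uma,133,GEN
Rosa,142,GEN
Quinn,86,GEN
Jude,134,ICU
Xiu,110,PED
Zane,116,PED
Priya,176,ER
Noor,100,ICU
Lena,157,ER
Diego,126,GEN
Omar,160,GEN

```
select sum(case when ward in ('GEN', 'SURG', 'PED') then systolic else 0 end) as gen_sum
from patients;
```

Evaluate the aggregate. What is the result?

1119

patient=Gus: ✗
patient=Carmen: ✓ → 141
patient=Vik: ✓ → 105
patient=Uma: ✓ → 133
patient=Rosa: ✓ → 142
patient=Quinn: ✓ → 86
patient=Jude: ✗
patient=Xiu: ✓ → 110
patient=Zane: ✓ → 116
patient=Priya: ✗
patient=Noor: ✗
patient=Lena: ✗
patient=Diego: ✓ → 126
patient=Omar: ✓ → 160
gen_sum = 141 + 105 + 133 + 142 + 86 + 110 + 116 + 126 + 160 = 1119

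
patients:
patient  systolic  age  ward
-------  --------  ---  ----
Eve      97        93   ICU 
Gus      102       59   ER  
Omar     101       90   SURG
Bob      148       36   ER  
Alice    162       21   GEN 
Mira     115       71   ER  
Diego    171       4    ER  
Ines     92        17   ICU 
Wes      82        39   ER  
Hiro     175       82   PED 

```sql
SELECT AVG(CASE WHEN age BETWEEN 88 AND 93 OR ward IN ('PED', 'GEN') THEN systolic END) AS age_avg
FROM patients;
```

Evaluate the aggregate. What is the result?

133.75

patient=Eve: ✓ → 97
patient=Gus: ✗
patient=Omar: ✓ → 101
patient=Bob: ✗
patient=Alice: ✓ → 162
patient=Mira: ✗
patient=Diego: ✗
patient=Ines: ✗
patient=Wes: ✗
patient=Hiro: ✓ → 175
age_avg = (97 + 101 + 162 + 175) / 4 = 133.75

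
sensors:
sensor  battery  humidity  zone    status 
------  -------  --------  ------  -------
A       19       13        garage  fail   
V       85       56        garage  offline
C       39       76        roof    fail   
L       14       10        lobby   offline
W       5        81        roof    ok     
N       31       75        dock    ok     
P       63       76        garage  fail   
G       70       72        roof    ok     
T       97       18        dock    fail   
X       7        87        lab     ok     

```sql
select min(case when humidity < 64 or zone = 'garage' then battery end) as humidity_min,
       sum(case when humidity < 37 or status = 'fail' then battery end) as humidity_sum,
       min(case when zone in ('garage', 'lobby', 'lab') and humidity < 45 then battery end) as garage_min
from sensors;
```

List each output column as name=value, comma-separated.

humidity_min=14, humidity_sum=232, garage_min=14

[humidity_min: humidity < 64 or zone = 'garage']
sensor=A: ✓ → 19
sensor=V: ✓ → 85
sensor=C: ✗
sensor=L: ✓ → 14
sensor=W: ✗
sensor=N: ✗
sensor=P: ✓ → 63
sensor=G: ✗
sensor=T: ✓ → 97
sensor=X: ✗
humidity_min = MIN(19, 85, 14, 63, 97) = 14
—
[humidity_sum: humidity < 37 or status = 'fail']
sensor=A: ✓ → 19
sensor=V: ✗
sensor=C: ✓ → 39
sensor=L: ✓ → 14
sensor=W: ✗
sensor=N: ✗
sensor=P: ✓ → 63
sensor=G: ✗
sensor=T: ✓ → 97
sensor=X: ✗
humidity_sum = 19 + 39 + 14 + 63 + 97 = 232
—
[garage_min: zone in ('garage', 'lobby', 'lab') and humidity < 45]
sensor=A: ✓ → 19
sensor=V: ✗
sensor=C: ✗
sensor=L: ✓ → 14
sensor=W: ✗
sensor=N: ✗
sensor=P: ✗
sensor=G: ✗
sensor=T: ✗
sensor=X: ✗
garage_min = MIN(19, 14) = 14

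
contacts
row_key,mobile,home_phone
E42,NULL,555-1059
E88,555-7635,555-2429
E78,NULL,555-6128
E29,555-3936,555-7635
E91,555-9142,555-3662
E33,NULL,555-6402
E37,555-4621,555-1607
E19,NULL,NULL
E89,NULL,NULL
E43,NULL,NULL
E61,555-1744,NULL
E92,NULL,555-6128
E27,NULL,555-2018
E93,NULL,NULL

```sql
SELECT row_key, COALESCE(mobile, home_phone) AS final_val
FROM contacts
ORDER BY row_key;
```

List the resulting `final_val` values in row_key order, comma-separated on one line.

NULL, 555-2018, 555-3936, 555-6402, 555-4621, 555-1059, NULL, 555-1744, 555-6128, 555-7635, NULL, 555-9142, 555-6128, NULL

row_key=E19: mobile=NULL, home_phone=NULL (all NULL) → NULL
row_key=E27: mobile=NULL, home_phone=555-2018 → 555-2018
row_key=E29: mobile=555-3936 → 555-3936
row_key=E33: mobile=NULL, home_phone=555-6402 → 555-6402
row_key=E37: mobile=555-4621 → 555-4621
row_key=E42: mobile=NULL, home_phone=555-1059 → 555-1059
row_key=E43: mobile=NULL, home_phone=NULL (all NULL) → NULL
row_key=E61: mobile=555-1744 → 555-1744
row_key=E78: mobile=NULL, home_phone=555-6128 → 555-6128
row_key=E88: mobile=555-7635 → 555-7635
row_key=E89: mobile=NULL, home_phone=NULL (all NULL) → NULL
row_key=E91: mobile=555-9142 → 555-9142
row_key=E92: mobile=NULL, home_phone=555-6128 → 555-6128
row_key=E93: mobile=NULL, home_phone=NULL (all NULL) → NULL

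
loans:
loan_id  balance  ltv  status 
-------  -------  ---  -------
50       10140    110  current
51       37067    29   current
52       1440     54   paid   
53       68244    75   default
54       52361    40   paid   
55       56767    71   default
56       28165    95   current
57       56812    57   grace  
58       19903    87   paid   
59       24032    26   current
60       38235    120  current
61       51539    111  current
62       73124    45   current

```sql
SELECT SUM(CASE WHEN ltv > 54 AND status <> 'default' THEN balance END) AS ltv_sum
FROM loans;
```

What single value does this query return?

204794

loan_id=50: ✓ → 10140
loan_id=51: ✗
loan_id=52: ✗
loan_id=53: ✗
loan_id=54: ✗
loan_id=55: ✗
loan_id=56: ✓ → 28165
loan_id=57: ✓ → 56812
loan_id=58: ✓ → 19903
loan_id=59: ✗
loan_id=60: ✓ → 38235
loan_id=61: ✓ → 51539
loan_id=62: ✗
ltv_sum = 10140 + 28165 + 56812 + 19903 + 38235 + 51539 = 204794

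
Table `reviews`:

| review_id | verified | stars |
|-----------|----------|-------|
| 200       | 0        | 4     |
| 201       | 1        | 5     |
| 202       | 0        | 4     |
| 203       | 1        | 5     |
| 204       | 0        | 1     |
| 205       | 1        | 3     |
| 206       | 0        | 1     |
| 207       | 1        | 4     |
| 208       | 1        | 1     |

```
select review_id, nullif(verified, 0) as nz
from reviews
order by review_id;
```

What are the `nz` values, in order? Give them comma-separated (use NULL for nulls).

review_id=200: verified=0 vs 0: equal → NULL
review_id=201: verified=1 vs 0: differ → 1
review_id=202: verified=0 vs 0: equal → NULL
review_id=203: verified=1 vs 0: differ → 1
review_id=204: verified=0 vs 0: equal → NULL
review_id=205: verified=1 vs 0: differ → 1
review_id=206: verified=0 vs 0: equal → NULL
review_id=207: verified=1 vs 0: differ → 1
review_id=208: verified=1 vs 0: differ → 1

NULL, 1, NULL, 1, NULL, 1, NULL, 1, 1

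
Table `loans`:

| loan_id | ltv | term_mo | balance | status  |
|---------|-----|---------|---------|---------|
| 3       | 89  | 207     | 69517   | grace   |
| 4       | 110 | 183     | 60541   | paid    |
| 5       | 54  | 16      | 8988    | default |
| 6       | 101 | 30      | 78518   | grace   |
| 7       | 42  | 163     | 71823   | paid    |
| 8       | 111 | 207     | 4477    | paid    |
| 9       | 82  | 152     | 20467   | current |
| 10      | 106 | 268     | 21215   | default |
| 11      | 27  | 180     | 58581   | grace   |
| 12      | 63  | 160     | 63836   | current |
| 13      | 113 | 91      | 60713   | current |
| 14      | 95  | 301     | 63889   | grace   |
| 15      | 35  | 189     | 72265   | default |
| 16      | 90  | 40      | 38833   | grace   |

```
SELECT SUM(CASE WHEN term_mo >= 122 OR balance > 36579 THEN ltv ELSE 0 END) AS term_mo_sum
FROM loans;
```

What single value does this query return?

loan_id=3: ✓ → 89
loan_id=4: ✓ → 110
loan_id=5: ✗
loan_id=6: ✓ → 101
loan_id=7: ✓ → 42
loan_id=8: ✓ → 111
loan_id=9: ✓ → 82
loan_id=10: ✓ → 106
loan_id=11: ✓ → 27
loan_id=12: ✓ → 63
loan_id=13: ✓ → 113
loan_id=14: ✓ → 95
loan_id=15: ✓ → 35
loan_id=16: ✓ → 90
term_mo_sum = 89 + 110 + 101 + 42 + 111 + 82 + 106 + 27 + 63 + 113 + 95 + 35 + 90 = 1064

1064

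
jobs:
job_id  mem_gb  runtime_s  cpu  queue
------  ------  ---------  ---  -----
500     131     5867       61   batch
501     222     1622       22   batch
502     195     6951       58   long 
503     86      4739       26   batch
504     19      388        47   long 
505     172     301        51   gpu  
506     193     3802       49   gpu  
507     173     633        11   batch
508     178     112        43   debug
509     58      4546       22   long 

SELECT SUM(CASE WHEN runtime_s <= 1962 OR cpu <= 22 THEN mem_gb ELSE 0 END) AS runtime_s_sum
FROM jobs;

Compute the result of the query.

job_id=500: ✗
job_id=501: ✓ → 222
job_id=502: ✗
job_id=503: ✗
job_id=504: ✓ → 19
job_id=505: ✓ → 172
job_id=506: ✗
job_id=507: ✓ → 173
job_id=508: ✓ → 178
job_id=509: ✓ → 58
runtime_s_sum = 222 + 19 + 172 + 173 + 178 + 58 = 822

822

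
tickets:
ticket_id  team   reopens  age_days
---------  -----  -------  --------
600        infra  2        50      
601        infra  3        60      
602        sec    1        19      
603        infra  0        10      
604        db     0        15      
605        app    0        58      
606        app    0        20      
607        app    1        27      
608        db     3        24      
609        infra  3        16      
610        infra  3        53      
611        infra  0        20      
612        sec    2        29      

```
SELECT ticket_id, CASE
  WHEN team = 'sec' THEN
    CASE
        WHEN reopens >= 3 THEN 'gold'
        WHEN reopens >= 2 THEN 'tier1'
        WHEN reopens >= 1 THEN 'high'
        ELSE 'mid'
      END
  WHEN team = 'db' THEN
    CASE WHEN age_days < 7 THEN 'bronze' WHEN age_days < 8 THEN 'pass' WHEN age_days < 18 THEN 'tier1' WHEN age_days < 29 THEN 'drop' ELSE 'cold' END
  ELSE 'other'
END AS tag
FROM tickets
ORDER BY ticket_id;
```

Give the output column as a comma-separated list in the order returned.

other, other, high, other, tier1, other, other, other, drop, other, other, other, tier1

ticket_id=600: team='infra' → outer ELSE → other
ticket_id=601: team='infra' → outer ELSE → other
ticket_id=602: team='sec' → inner[reopens >= 1] → high
ticket_id=603: team='infra' → outer ELSE → other
ticket_id=604: team='db' → inner[age_days < 18] → tier1
ticket_id=605: team='app' → outer ELSE → other
ticket_id=606: team='app' → outer ELSE → other
ticket_id=607: team='app' → outer ELSE → other
ticket_id=608: team='db' → inner[age_days < 29] → drop
ticket_id=609: team='infra' → outer ELSE → other
ticket_id=610: team='infra' → outer ELSE → other
ticket_id=611: team='infra' → outer ELSE → other
ticket_id=612: team='sec' → inner[reopens >= 2] → tier1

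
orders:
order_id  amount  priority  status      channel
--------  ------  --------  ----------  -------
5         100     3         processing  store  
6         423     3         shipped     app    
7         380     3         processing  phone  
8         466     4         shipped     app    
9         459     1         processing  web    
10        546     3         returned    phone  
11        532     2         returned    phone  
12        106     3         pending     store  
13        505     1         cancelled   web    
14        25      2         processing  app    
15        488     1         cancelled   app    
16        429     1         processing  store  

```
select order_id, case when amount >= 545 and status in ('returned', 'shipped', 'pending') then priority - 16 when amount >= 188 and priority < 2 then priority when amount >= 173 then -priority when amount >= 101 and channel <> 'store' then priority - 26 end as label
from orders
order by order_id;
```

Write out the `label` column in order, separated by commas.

NULL, -3, -3, -4, 1, -13, -2, NULL, 1, NULL, 1, 1

order_id=5: (no match → NULL) → NULL
order_id=6: amount >= 173 → -3
order_id=7: amount >= 173 → -3
order_id=8: amount >= 173 → -4
order_id=9: amount >= 188 and priority < 2 → 1
order_id=10: amount >= 545 and status in ('returned', 'shipped', 'pending') → -13
order_id=11: amount >= 173 → -2
order_id=12: (no match → NULL) → NULL
order_id=13: amount >= 188 and priority < 2 → 1
order_id=14: (no match → NULL) → NULL
order_id=15: amount >= 188 and priority < 2 → 1
order_id=16: amount >= 188 and priority < 2 → 1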